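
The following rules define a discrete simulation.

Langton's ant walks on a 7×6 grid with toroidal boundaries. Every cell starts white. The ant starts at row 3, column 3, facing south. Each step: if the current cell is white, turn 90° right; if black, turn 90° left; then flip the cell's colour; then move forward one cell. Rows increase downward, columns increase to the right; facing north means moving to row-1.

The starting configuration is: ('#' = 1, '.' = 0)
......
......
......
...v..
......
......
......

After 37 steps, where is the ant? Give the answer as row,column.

0) ......
......
......
...v..
......
......
......
1) ......
......
......
..<#..
......
......
......
2) ......
......
..^...
..##..
......
......
......
3) ......
......
..#>..
..##..
......
......
......
4) ......
......
..##..
..#v..
......
......
......
5) ......
......
..##..
..#.>.
......
......
......
6) ......
......
..##..
..#.#.
....v.
......
......
7) ......
......
..##..
..#.#.
...<#.
......
......
8) ......
......
..##..
..#^#.
...##.
......
......
9) ......
......
..##..
..##>.
...##.
......
......
10) ......
......
..##^.
..##..
...##.
......
......
11) ......
......
..###>
..##..
...##.
......
......
12) ......
......
..####
..##.v
...##.
......
......
13) ......
......
..####
..##<#
...##.
......
......
14) ......
......
..##^#
..####
...##.
......
......
15) ......
......
..#<.#
..####
...##.
......
......
16) ......
......
..#..#
..#v##
...##.
......
......
17) ......
......
..#..#
..#.>#
...##.
......
......
18) ......
......
..#.^#
..#..#
...##.
......
......
19) ......
......
..#.#>
..#..#
...##.
......
......
20) ......
.....^
..#.#.
..#..#
...##.
......
......
21) ......
>....#
..#.#.
..#..#
...##.
......
......
22) ......
#....#
v.#.#.
..#..#
...##.
......
......
23) ......
#....#
#.#.#<
..#..#
...##.
......
......
24) ......
#....^
#.#.##
..#..#
...##.
......
......
25) ......
#...<.
#.#.##
..#..#
...##.
......
......
26) ....^.
#...#.
#.#.##
..#..#
...##.
......
......
27) ....#>
#...#.
#.#.##
..#..#
...##.
......
......
28) ....##
#...#v
#.#.##
..#..#
...##.
......
......
29) ....##
#...<#
#.#.##
..#..#
...##.
......
......
30) ....##
#....#
#.#.v#
..#..#
...##.
......
......
31) ....##
#....#
#.#..>
..#..#
...##.
......
......
32) ....##
#....^
#.#...
..#..#
...##.
......
......
33) ....##
#...<.
#.#...
..#..#
...##.
......
......
34) ....^#
#...#.
#.#...
..#..#
...##.
......
......
35) ...<.#
#...#.
#.#...
..#..#
...##.
......
......
36) ...#.#
#...#.
#.#...
..#..#
...##.
......
...^..
37) ...#.#
#...#.
#.#...
..#..#
...##.
......
...#>.

6,4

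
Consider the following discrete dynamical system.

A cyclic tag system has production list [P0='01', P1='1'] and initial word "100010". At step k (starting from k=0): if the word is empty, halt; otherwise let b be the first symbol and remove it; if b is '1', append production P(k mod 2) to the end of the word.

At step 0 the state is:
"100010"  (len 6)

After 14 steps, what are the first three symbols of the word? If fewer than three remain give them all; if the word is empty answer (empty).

step 0: "100010"  (len 6)
step 1: "0001001"  (len 7)
step 2: "001001"  (len 6)
step 3: "01001"  (len 5)
step 4: "1001"  (len 4)
step 5: "00101"  (len 5)
step 6: "0101"  (len 4)
step 7: "101"  (len 3)
step 8: "011"  (len 3)
step 9: "11"  (len 2)
step 10: "11"  (len 2)
step 11: "101"  (len 3)
step 12: "011"  (len 3)
step 13: "11"  (len 2)
step 14: "11"  (len 2)

11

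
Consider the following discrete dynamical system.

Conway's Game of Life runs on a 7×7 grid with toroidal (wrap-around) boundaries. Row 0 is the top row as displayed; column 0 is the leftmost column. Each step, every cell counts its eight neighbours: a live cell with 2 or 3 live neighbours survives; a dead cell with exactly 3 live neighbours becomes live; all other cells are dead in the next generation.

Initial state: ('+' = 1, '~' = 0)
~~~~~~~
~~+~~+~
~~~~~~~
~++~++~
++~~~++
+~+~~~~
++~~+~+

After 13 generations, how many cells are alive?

0) ~~~~~~~
~~+~~+~
~~~~~~~
~++~++~
++~~~++
+~+~~~~
++~~+~+
1) ++~~~++
~~~~~~~
~+++++~
~++~++~
~~~+++~
~~+~~~~
++~~~~+
2) ~+~~~+~
~~~+~~~
~+~~~+~
~+~~~~+
~+~~~+~
+++++++
~~+~~+~
3) ~~+~+~~
~~+~+~~
+~+~~~~
~++~~++
~~~+~~~
+~~+~~~
~~~~~~~
4) ~~~~~~~
~~+~~~~
+~+~~++
++++~~+
++~++~+
~~~~~~~
~~~+~~~
5) ~~~~~~~
~+~~~~+
~~~~~+~
~~~~~~~
~~~++++
+~+++~~
~~~~~~~
6) ~~~~~~~
~~~~~~~
~~~~~~~
~~~~~~+
~~+~~++
~~+~~~+
~~~+~~~
7) ~~~~~~~
~~~~~~~
~~~~~~~
~~~~~++
+~~~~++
~~++~++
~~~~~~~
8) ~~~~~~~
~~~~~~~
~~~~~~~
+~~~~+~
+~~~~~~
+~~~++~
~~~~~~~
9) ~~~~~~~
~~~~~~~
~~~~~~~
~~~~~~+
++~~++~
~~~~~~+
~~~~~~~
10) ~~~~~~~
~~~~~~~
~~~~~~~
+~~~~++
+~~~~+~
+~~~~++
~~~~~~~
11) ~~~~~~~
~~~~~~~
~~~~~~+
+~~~~+~
~+~~+~~
+~~~~+~
~~~~~~+
12) ~~~~~~~
~~~~~~~
~~~~~~+
+~~~~++
++~~++~
+~~~~++
~~~~~~+
13) ~~~~~~~
~~~~~~~
+~~~~++
~+~~+~~
~+~~+~~
~+~~+~~
+~~~~++

12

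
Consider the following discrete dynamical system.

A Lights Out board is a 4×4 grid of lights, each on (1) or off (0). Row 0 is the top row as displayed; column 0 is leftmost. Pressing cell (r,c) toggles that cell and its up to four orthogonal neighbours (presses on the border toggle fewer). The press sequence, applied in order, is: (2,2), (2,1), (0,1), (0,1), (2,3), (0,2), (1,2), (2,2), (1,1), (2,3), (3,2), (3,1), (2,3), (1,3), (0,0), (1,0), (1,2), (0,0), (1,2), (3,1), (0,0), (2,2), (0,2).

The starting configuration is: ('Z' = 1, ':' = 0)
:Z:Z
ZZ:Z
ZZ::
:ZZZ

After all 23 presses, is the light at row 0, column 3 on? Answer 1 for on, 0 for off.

0

t=0: :Z:Z
ZZ:Z
ZZ::
:ZZZ
t=1: :Z:Z
ZZZZ
Z:ZZ
:Z:Z
t=2: :Z:Z
Z:ZZ
:Z:Z
:::Z
t=3: Z:ZZ
ZZZZ
:Z:Z
:::Z
t=4: :Z:Z
Z:ZZ
:Z:Z
:::Z
t=5: :Z:Z
Z:Z:
:ZZ:
::::
t=6: ::Z:
Z:::
:ZZ:
::::
t=7: ::::
ZZZZ
:Z::
::::
t=8: ::::
ZZ:Z
::ZZ
::Z:
t=9: :Z::
::ZZ
:ZZZ
::Z:
t=10: :Z::
::Z:
:Z::
::ZZ
t=11: :Z::
::Z:
:ZZ:
:Z::
t=12: :Z::
::Z:
::Z:
Z:Z:
t=13: :Z::
::ZZ
:::Z
Z:ZZ
t=14: :Z:Z
::::
::::
Z:ZZ
t=15: Z::Z
Z:::
::::
Z:ZZ
t=16: :::Z
:Z::
Z:::
Z:ZZ
t=17: ::ZZ
::ZZ
Z:Z:
Z:ZZ
t=18: ZZZZ
Z:ZZ
Z:Z:
Z:ZZ
t=19: ZZ:Z
ZZ::
Z:::
Z:ZZ
t=20: ZZ:Z
ZZ::
ZZ::
:Z:Z
t=21: :::Z
:Z::
ZZ::
:Z:Z
t=22: :::Z
:ZZ:
Z:ZZ
:ZZZ
t=23: :ZZ:
:Z::
Z:ZZ
:ZZZ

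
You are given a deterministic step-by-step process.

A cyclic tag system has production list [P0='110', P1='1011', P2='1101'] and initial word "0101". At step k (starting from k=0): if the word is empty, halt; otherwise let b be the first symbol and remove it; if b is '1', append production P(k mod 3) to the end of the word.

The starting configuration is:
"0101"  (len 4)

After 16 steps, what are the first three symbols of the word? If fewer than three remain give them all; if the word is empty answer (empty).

gen 0: "0101"  (len 4)
gen 1: "101"  (len 3)
gen 2: "011011"  (len 6)
gen 3: "11011"  (len 5)
gen 4: "1011110"  (len 7)
gen 5: "0111101011"  (len 10)
gen 6: "111101011"  (len 9)
gen 7: "11101011110"  (len 11)
gen 8: "11010111101011"  (len 14)
gen 9: "10101111010111101"  (len 17)
gen 10: "0101111010111101110"  (len 19)
gen 11: "101111010111101110"  (len 18)
gen 12: "011110101111011101101"  (len 21)
gen 13: "11110101111011101101"  (len 20)
gen 14: "11101011110111011011011"  (len 23)
gen 15: "11010111101110110110111101"  (len 26)
gen 16: "1010111101110110110111101110"  (len 28)

101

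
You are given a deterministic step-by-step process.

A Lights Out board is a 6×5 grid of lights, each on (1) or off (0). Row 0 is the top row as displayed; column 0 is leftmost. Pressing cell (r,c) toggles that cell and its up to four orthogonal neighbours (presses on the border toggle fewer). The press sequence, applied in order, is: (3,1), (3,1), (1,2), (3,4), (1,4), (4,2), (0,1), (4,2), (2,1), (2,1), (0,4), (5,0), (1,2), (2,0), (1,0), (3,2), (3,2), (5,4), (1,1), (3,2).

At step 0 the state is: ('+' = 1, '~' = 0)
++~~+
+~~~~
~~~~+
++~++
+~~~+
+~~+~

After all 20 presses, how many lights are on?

16

t=0: ++~~+
+~~~~
~~~~+
++~++
+~~~+
+~~+~
t=1: ++~~+
+~~~~
~+~~+
~~+++
++~~+
+~~+~
t=2: ++~~+
+~~~~
~~~~+
++~++
+~~~+
+~~+~
t=3: +++~+
++++~
~~+~+
++~++
+~~~+
+~~+~
t=4: +++~+
++++~
~~+~~
++~~~
+~~~~
+~~+~
t=5: +++~~
+++~+
~~+~+
++~~~
+~~~~
+~~+~
t=6: +++~~
+++~+
~~+~+
+++~~
++++~
+~++~
t=7: ~~~~~
+~+~+
~~+~+
+++~~
++++~
+~++~
t=8: ~~~~~
+~+~+
~~+~+
++~~~
+~~~~
+~~+~
t=9: ~~~~~
+++~+
++~~+
+~~~~
+~~~~
+~~+~
t=10: ~~~~~
+~+~+
~~+~+
++~~~
+~~~~
+~~+~
t=11: ~~~++
+~+~~
~~+~+
++~~~
+~~~~
+~~+~
t=12: ~~~++
+~+~~
~~+~+
++~~~
~~~~~
~+~+~
t=13: ~~+++
++~+~
~~~~+
++~~~
~~~~~
~+~+~
t=14: ~~+++
~+~+~
++~~+
~+~~~
~~~~~
~+~+~
t=15: +~+++
+~~+~
~+~~+
~+~~~
~~~~~
~+~+~
t=16: +~+++
+~~+~
~++~+
~~++~
~~+~~
~+~+~
t=17: +~+++
+~~+~
~+~~+
~+~~~
~~~~~
~+~+~
t=18: +~+++
+~~+~
~+~~+
~+~~~
~~~~+
~+~~+
t=19: +++++
~+++~
~~~~+
~+~~~
~~~~+
~+~~+
t=20: +++++
~+++~
~~+~+
~~++~
~~+~+
~+~~+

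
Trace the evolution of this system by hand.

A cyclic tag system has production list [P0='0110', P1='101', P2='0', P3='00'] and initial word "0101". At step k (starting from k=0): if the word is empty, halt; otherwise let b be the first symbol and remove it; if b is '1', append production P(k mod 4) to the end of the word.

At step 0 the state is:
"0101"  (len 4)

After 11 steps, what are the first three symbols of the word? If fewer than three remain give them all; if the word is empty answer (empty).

100

[0] "0101"  (len 4)
[1] "101"  (len 3)
[2] "01101"  (len 5)
[3] "1101"  (len 4)
[4] "10100"  (len 5)
[5] "01000110"  (len 8)
[6] "1000110"  (len 7)
[7] "0001100"  (len 7)
[8] "001100"  (len 6)
[9] "01100"  (len 5)
[10] "1100"  (len 4)
[11] "1000"  (len 4)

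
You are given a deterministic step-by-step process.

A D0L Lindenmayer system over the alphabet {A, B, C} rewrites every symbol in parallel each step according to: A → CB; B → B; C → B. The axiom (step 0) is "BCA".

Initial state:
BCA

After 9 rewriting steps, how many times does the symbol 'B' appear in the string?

4

0) BCA
1) BBCB
2) BBBB
3) BBBB
4) BBBB
5) BBBB
6) BBBB
7) BBBB
8) BBBB
9) BBBB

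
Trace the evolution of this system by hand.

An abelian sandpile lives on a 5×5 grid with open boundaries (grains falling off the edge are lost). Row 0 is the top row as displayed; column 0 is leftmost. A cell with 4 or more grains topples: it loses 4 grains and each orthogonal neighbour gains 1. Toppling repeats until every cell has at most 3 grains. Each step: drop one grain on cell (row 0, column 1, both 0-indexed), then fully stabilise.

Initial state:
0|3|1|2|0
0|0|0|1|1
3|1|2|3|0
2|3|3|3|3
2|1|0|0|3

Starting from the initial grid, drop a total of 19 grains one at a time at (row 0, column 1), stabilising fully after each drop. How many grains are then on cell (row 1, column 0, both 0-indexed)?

k=0  0|3|1|2|0
0|0|0|1|1
3|1|2|3|0
2|3|3|3|3
2|1|0|0|3
k=1  1|0|2|2|0
0|1|0|1|1
3|1|2|3|0
2|3|3|3|3
2|1|0|0|3
k=2  1|1|2|2|0
0|1|0|1|1
3|1|2|3|0
2|3|3|3|3
2|1|0|0|3
k=3  1|2|2|2|0
0|1|0|1|1
3|1|2|3|0
2|3|3|3|3
2|1|0|0|3
k=4  1|3|2|2|0
0|1|0|1|1
3|1|2|3|0
2|3|3|3|3
2|1|0|0|3
k=5  2|0|3|2|0
0|2|0|1|1
3|1|2|3|0
2|3|3|3|3
2|1|0|0|3
k=6  2|1|3|2|0
0|2|0|1|1
3|1|2|3|0
2|3|3|3|3
2|1|0|0|3
k=7  2|2|3|2|0
0|2|0|1|1
3|1|2|3|0
2|3|3|3|3
2|1|0|0|3
k=8  2|3|3|2|0
0|2|0|1|1
3|1|2|3|0
2|3|3|3|3
2|1|0|0|3
k=9  3|1|0|3|0
0|3|1|1|1
3|1|2|3|0
2|3|3|3|3
2|1|0|0|3
k=10  3|2|0|3|0
0|3|1|1|1
3|1|2|3|0
2|3|3|3|3
2|1|0|0|3
k=11  3|3|0|3|0
0|3|1|1|1
3|1|2|3|0
2|3|3|3|3
2|1|0|0|3
k=12  0|2|1|3|0
2|0|2|1|1
3|2|2|3|0
2|3|3|3|3
2|1|0|0|3
k=13  0|3|1|3|0
2|0|2|1|1
3|2|2|3|0
2|3|3|3|3
2|1|0|0|3
k=14  1|0|2|3|0
2|1|2|1|1
3|2|2|3|0
2|3|3|3|3
2|1|0|0|3
k=15  1|1|2|3|0
2|1|2|1|1
3|2|2|3|0
2|3|3|3|3
2|1|0|0|3
k=16  1|2|2|3|0
2|1|2|1|1
3|2|2|3|0
2|3|3|3|3
2|1|0|0|3
k=17  1|3|2|3|0
2|1|2|1|1
3|2|2|3|0
2|3|3|3|3
2|1|0|0|3
k=18  2|0|3|3|0
2|2|2|1|1
3|2|2|3|0
2|3|3|3|3
2|1|0|0|3
k=19  2|1|3|3|0
2|2|2|1|1
3|2|2|3|0
2|3|3|3|3
2|1|0|0|3

2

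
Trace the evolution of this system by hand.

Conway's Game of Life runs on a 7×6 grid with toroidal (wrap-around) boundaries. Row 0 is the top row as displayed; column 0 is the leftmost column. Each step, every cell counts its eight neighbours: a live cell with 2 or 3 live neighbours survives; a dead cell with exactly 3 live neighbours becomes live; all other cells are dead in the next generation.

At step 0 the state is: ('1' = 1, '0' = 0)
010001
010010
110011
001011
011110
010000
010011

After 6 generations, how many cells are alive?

step 0: 010001
010010
110011
001011
011110
010000
010011
step 1: 011001
011010
011000
000000
110011
010001
011011
step 2: 000001
000000
011100
001001
010011
000100
000111
step 3: 000001
001000
011100
000001
101111
101100
000101
step 4: 000010
011100
011100
000001
101000
100000
101101
step 5: 100011
010010
110110
100100
110001
101100
110111
step 6: 001000
011000
110110
000100
000111
000100
000000

12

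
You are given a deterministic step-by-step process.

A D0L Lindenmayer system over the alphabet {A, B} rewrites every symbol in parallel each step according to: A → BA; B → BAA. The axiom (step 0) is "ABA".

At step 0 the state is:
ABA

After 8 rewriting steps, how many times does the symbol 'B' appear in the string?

1393

t=0: ABA
t=1: BABAABA
t=2: BAABABAABABABAABA
t=3: BAABABABAABABAABABABAABABAABABAABABABAABA
t=4: BAABABABAABABAABABAABABABAABABAABABABAABABAABABAABABABAABABAABABABAABABAABABABAABABAABABAABABABAABA
t=5: BAABABABAABABAABABAABABABAABABAABABABAABABAABABABAABABAABA…BAABABAABABABAABABAABABABAABABAABABABAABABAABABAABABABAABA  (len 239)
t=6: BAABABABAABABAABABAABABABAABABAABABABAABABAABABABAABABAABA…BAABABAABABABAABABAABABABAABABAABABABAABABAABABAABABABAABA  (len 577)
t=7: BAABABABAABABAABABAABABABAABABAABABABAABABAABABABAABABAABA…BAABABAABABABAABABAABABABAABABAABABABAABABAABABAABABABAABA  (len 1393)
t=8: BAABABABAABABAABABAABABABAABABAABABABAABABAABABABAABABAABA…BAABABAABABABAABABAABABABAABABAABABABAABABAABABAABABABAABA  (len 3363)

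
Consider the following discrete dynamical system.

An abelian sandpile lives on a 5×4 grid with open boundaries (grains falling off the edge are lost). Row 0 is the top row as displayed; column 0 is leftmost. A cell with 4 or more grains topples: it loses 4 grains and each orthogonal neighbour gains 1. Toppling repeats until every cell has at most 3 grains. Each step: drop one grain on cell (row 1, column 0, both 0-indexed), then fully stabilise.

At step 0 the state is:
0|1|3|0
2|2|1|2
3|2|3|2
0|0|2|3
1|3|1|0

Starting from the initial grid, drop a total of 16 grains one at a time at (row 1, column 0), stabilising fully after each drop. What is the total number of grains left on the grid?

gen 0: 0|1|3|0
2|2|1|2
3|2|3|2
0|0|2|3
1|3|1|0
gen 1: 0|1|3|0
3|2|1|2
3|2|3|2
0|0|2|3
1|3|1|0
gen 2: 1|1|3|0
1|3|1|2
0|3|3|2
1|0|2|3
1|3|1|0
gen 3: 1|1|3|0
2|3|1|2
0|3|3|2
1|0|2|3
1|3|1|0
gen 4: 1|1|3|0
3|3|1|2
0|3|3|2
1|0|2|3
1|3|1|0
gen 5: 2|2|3|0
1|1|3|2
2|1|0|3
1|1|3|3
1|3|1|0
gen 6: 2|2|3|0
2|1|3|2
2|1|0|3
1|1|3|3
1|3|1|0
gen 7: 2|2|3|0
3|1|3|2
2|1|0|3
1|1|3|3
1|3|1|0
gen 8: 3|2|3|0
0|2|3|2
3|1|0|3
1|1|3|3
1|3|1|0
gen 9: 3|2|3|0
1|2|3|2
3|1|0|3
1|1|3|3
1|3|1|0
gen 10: 3|2|3|0
2|2|3|2
3|1|0|3
1|1|3|3
1|3|1|0
gen 11: 3|2|3|0
3|2|3|2
3|1|0|3
1|1|3|3
1|3|1|0
gen 12: 0|3|3|0
2|3|3|2
0|2|0|3
2|1|3|3
1|3|1|0
gen 13: 0|3|3|0
3|3|3|2
0|2|0|3
2|1|3|3
1|3|1|0
gen 14: 2|1|1|1
1|2|1|3
1|3|1|3
2|1|3|3
1|3|1|0
gen 15: 2|1|1|1
2|2|1|3
1|3|1|3
2|1|3|3
1|3|1|0
gen 16: 2|1|1|1
3|2|1|3
1|3|1|3
2|1|3|3
1|3|1|0

36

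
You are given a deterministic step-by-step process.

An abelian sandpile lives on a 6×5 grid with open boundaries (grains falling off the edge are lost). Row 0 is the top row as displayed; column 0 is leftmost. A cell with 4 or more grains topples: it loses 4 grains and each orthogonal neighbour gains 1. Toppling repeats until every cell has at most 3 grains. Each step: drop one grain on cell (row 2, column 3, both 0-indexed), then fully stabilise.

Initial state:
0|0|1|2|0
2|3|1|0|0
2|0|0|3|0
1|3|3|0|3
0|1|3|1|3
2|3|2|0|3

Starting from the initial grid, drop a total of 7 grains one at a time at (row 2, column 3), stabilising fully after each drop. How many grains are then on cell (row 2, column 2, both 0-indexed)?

0) 0|0|1|2|0
2|3|1|0|0
2|0|0|3|0
1|3|3|0|3
0|1|3|1|3
2|3|2|0|3
1) 0|0|1|2|0
2|3|1|1|0
2|0|1|0|1
1|3|3|1|3
0|1|3|1|3
2|3|2|0|3
2) 0|0|1|2|0
2|3|1|1|0
2|0|1|1|1
1|3|3|1|3
0|1|3|1|3
2|3|2|0|3
3) 0|0|1|2|0
2|3|1|1|0
2|0|1|2|1
1|3|3|1|3
0|1|3|1|3
2|3|2|0|3
4) 0|0|1|2|0
2|3|1|1|0
2|0|1|3|1
1|3|3|1|3
0|1|3|1|3
2|3|2|0|3
5) 0|0|1|2|0
2|3|1|2|0
2|0|2|0|2
1|3|3|2|3
0|1|3|1|3
2|3|2|0|3
6) 0|0|1|2|0
2|3|1|2|0
2|0|2|1|2
1|3|3|2|3
0|1|3|1|3
2|3|2|0|3
7) 0|0|1|2|0
2|3|1|2|0
2|0|2|2|2
1|3|3|2|3
0|1|3|1|3
2|3|2|0|3

2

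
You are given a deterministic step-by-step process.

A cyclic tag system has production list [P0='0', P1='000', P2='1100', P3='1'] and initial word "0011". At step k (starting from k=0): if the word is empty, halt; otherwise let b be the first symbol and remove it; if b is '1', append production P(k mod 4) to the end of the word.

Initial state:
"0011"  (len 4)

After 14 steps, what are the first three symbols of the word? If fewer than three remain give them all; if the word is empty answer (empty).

(empty)

0) "0011"  (len 4)
1) "011"  (len 3)
2) "11"  (len 2)
3) "11100"  (len 5)
4) "11001"  (len 5)
5) "10010"  (len 5)
6) "0010000"  (len 7)
7) "010000"  (len 6)
8) "10000"  (len 5)
9) "00000"  (len 5)
10) "0000"  (len 4)
11) "000"  (len 3)
12) "00"  (len 2)
13) "0"  (len 1)
14) (halted — word empty)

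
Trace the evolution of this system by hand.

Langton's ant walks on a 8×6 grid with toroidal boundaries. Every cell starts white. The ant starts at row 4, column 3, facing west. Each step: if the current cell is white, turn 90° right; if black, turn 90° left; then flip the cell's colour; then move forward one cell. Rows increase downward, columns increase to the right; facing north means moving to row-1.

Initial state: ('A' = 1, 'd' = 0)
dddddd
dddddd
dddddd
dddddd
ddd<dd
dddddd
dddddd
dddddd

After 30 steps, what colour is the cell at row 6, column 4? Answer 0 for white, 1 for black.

[0] dddddd
dddddd
dddddd
dddddd
ddd<dd
dddddd
dddddd
dddddd
[1] dddddd
dddddd
dddddd
ddd^dd
dddAdd
dddddd
dddddd
dddddd
[2] dddddd
dddddd
dddddd
dddA>d
dddAdd
dddddd
dddddd
dddddd
[3] dddddd
dddddd
dddddd
dddAAd
dddAvd
dddddd
dddddd
dddddd
[4] dddddd
dddddd
dddddd
dddAAd
ddd<Ad
dddddd
dddddd
dddddd
[5] dddddd
dddddd
dddddd
dddAAd
ddddAd
dddvdd
dddddd
dddddd
[6] dddddd
dddddd
dddddd
dddAAd
ddddAd
dd<Add
dddddd
dddddd
[7] dddddd
dddddd
dddddd
dddAAd
dd^dAd
ddAAdd
dddddd
dddddd
[8] dddddd
dddddd
dddddd
dddAAd
ddA>Ad
ddAAdd
dddddd
dddddd
[9] dddddd
dddddd
dddddd
dddAAd
ddAAAd
ddAvdd
dddddd
dddddd
[10] dddddd
dddddd
dddddd
dddAAd
ddAAAd
ddAd>d
dddddd
dddddd
[11] dddddd
dddddd
dddddd
dddAAd
ddAAAd
ddAdAd
ddddvd
dddddd
[12] dddddd
dddddd
dddddd
dddAAd
ddAAAd
ddAdAd
ddd<Ad
dddddd
[13] dddddd
dddddd
dddddd
dddAAd
ddAAAd
ddA^Ad
dddAAd
dddddd
[14] dddddd
dddddd
dddddd
dddAAd
ddAAAd
ddAA>d
dddAAd
dddddd
[15] dddddd
dddddd
dddddd
dddAAd
ddAA^d
ddAAdd
dddAAd
dddddd
[16] dddddd
dddddd
dddddd
dddAAd
ddA<dd
ddAAdd
dddAAd
dddddd
[17] dddddd
dddddd
dddddd
dddAAd
ddAddd
ddAvdd
dddAAd
dddddd
[18] dddddd
dddddd
dddddd
dddAAd
ddAddd
ddAd>d
dddAAd
dddddd
[19] dddddd
dddddd
dddddd
dddAAd
ddAddd
ddAdAd
dddAvd
dddddd
[20] dddddd
dddddd
dddddd
dddAAd
ddAddd
ddAdAd
dddAd>
dddddd
[21] dddddd
dddddd
dddddd
dddAAd
ddAddd
ddAdAd
dddAdA
dddddv
[22] dddddd
dddddd
dddddd
dddAAd
ddAddd
ddAdAd
dddAdA
dddd<A
[23] dddddd
dddddd
dddddd
dddAAd
ddAddd
ddAdAd
dddA^A
ddddAA
[24] dddddd
dddddd
dddddd
dddAAd
ddAddd
ddAdAd
dddAA>
ddddAA
[25] dddddd
dddddd
dddddd
dddAAd
ddAddd
ddAdA^
dddAAd
ddddAA
[26] dddddd
dddddd
dddddd
dddAAd
ddAddd
>dAdAA
dddAAd
ddddAA
[27] dddddd
dddddd
dddddd
dddAAd
ddAddd
AdAdAA
vddAAd
ddddAA
[28] dddddd
dddddd
dddddd
dddAAd
ddAddd
AdAdAA
AddAA<
ddddAA
[29] dddddd
dddddd
dddddd
dddAAd
ddAddd
AdAdA^
AddAAA
ddddAA
[30] dddddd
dddddd
dddddd
dddAAd
ddAddd
AdAd<d
AddAAA
ddddAA

1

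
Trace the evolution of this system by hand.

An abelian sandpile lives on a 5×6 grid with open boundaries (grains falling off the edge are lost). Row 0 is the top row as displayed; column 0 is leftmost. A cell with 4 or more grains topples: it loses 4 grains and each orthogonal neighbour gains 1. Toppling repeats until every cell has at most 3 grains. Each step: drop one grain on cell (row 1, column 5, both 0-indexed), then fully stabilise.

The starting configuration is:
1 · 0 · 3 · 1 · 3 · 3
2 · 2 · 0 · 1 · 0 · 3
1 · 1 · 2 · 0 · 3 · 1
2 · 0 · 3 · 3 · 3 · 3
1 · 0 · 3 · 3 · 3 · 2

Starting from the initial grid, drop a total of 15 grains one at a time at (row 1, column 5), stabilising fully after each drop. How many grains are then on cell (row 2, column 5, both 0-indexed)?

t=0: 1 · 0 · 3 · 1 · 3 · 3
2 · 2 · 0 · 1 · 0 · 3
1 · 1 · 2 · 0 · 3 · 1
2 · 0 · 3 · 3 · 3 · 3
1 · 0 · 3 · 3 · 3 · 2
t=1: 1 · 0 · 3 · 2 · 0 · 1
2 · 2 · 0 · 1 · 2 · 1
1 · 1 · 2 · 0 · 3 · 2
2 · 0 · 3 · 3 · 3 · 3
1 · 0 · 3 · 3 · 3 · 2
t=2: 1 · 0 · 3 · 2 · 0 · 1
2 · 2 · 0 · 1 · 2 · 2
1 · 1 · 2 · 0 · 3 · 2
2 · 0 · 3 · 3 · 3 · 3
1 · 0 · 3 · 3 · 3 · 2
t=3: 1 · 0 · 3 · 2 · 0 · 1
2 · 2 · 0 · 1 · 2 · 3
1 · 1 · 2 · 0 · 3 · 2
2 · 0 · 3 · 3 · 3 · 3
1 · 0 · 3 · 3 · 3 · 2
t=4: 1 · 0 · 3 · 2 · 0 · 2
2 · 2 · 0 · 1 · 3 · 0
1 · 1 · 2 · 0 · 3 · 3
2 · 0 · 3 · 3 · 3 · 3
1 · 0 · 3 · 3 · 3 · 2
t=5: 1 · 0 · 3 · 2 · 0 · 2
2 · 2 · 0 · 1 · 3 · 1
1 · 1 · 2 · 0 · 3 · 3
2 · 0 · 3 · 3 · 3 · 3
1 · 0 · 3 · 3 · 3 · 2
t=6: 1 · 0 · 3 · 2 · 0 · 2
2 · 2 · 0 · 1 · 3 · 2
1 · 1 · 2 · 0 · 3 · 3
2 · 0 · 3 · 3 · 3 · 3
1 · 0 · 3 · 3 · 3 · 2
t=7: 1 · 0 · 3 · 2 · 0 · 2
2 · 2 · 0 · 1 · 3 · 3
1 · 1 · 2 · 0 · 3 · 3
2 · 0 · 3 · 3 · 3 · 3
1 · 0 · 3 · 3 · 3 · 2
t=8: 1 · 0 · 3 · 2 · 1 · 3
2 · 2 · 0 · 2 · 1 · 2
1 · 1 · 3 · 2 · 2 · 2
2 · 1 · 1 · 2 · 3 · 2
1 · 1 · 1 · 2 · 2 · 0
t=9: 1 · 0 · 3 · 2 · 1 · 3
2 · 2 · 0 · 2 · 1 · 3
1 · 1 · 3 · 2 · 2 · 2
2 · 1 · 1 · 2 · 3 · 2
1 · 1 · 1 · 2 · 2 · 0
t=10: 1 · 0 · 3 · 2 · 2 · 0
2 · 2 · 0 · 2 · 2 · 1
1 · 1 · 3 · 2 · 2 · 3
2 · 1 · 1 · 2 · 3 · 2
1 · 1 · 1 · 2 · 2 · 0
t=11: 1 · 0 · 3 · 2 · 2 · 0
2 · 2 · 0 · 2 · 2 · 2
1 · 1 · 3 · 2 · 2 · 3
2 · 1 · 1 · 2 · 3 · 2
1 · 1 · 1 · 2 · 2 · 0
t=12: 1 · 0 · 3 · 2 · 2 · 0
2 · 2 · 0 · 2 · 2 · 3
1 · 1 · 3 · 2 · 2 · 3
2 · 1 · 1 · 2 · 3 · 2
1 · 1 · 1 · 2 · 2 · 0
t=13: 1 · 0 · 3 · 2 · 2 · 1
2 · 2 · 0 · 2 · 3 · 1
1 · 1 · 3 · 2 · 3 · 0
2 · 1 · 1 · 2 · 3 · 3
1 · 1 · 1 · 2 · 2 · 0
t=14: 1 · 0 · 3 · 2 · 2 · 1
2 · 2 · 0 · 2 · 3 · 2
1 · 1 · 3 · 2 · 3 · 0
2 · 1 · 1 · 2 · 3 · 3
1 · 1 · 1 · 2 · 2 · 0
t=15: 1 · 0 · 3 · 2 · 2 · 1
2 · 2 · 0 · 2 · 3 · 3
1 · 1 · 3 · 2 · 3 · 0
2 · 1 · 1 · 2 · 3 · 3
1 · 1 · 1 · 2 · 2 · 0

0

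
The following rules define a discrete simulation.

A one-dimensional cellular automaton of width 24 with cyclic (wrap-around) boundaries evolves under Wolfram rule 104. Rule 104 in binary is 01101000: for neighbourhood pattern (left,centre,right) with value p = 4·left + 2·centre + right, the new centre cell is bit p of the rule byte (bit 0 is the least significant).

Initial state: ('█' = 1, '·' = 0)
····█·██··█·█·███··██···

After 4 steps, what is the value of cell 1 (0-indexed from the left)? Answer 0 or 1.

k=0  ····█·██··█·█·███··██···
k=1  ·····███···█·██·█··██···
k=2  ·····█·█····████···██···
k=3  ······█·····█··█···██···
k=4  ···················██···

0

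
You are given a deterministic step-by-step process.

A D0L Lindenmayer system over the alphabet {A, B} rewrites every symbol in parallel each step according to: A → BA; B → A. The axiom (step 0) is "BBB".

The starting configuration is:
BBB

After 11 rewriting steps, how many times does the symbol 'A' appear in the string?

0) BBB
1) AAA
2) BABABA
3) ABAABAABA
4) BAABABAABABAABA
5) ABABAABAABABAABAABABAABA
6) BAABAABABAABABAABAABABAABABAABAABABAABA
7) ABABAABABAABAABABAABAABABAABABAABAABABAABAABABAABABAABAABABAABA
8) BAABAABABAABAABABAABABAABAABABAABABAABAABABAABAABABAABABAABAABABAABABAABAABABAABAABABAABABAABAABABAABA
9) ABABAABABAABAABABAABABAABAABABAABAABABAABABAABAABABAABAABA…ABAABABAABABAABAABABAABABAABAABABAABAABABAABABAABAABABAABA  (len 165)
10) BAABAABABAABAABABAABABAABAABABAABAABABAABABAABAABABAABABAA…ABAABABAABABAABAABABAABABAABAABABAABAABABAABABAABAABABAABA  (len 267)
11) ABABAABABAABAABABAABABAABAABABAABAABABAABABAABAABABAABABAA…ABAABABAABABAABAABABAABABAABAABABAABAABABAABABAABAABABAABA  (len 432)

267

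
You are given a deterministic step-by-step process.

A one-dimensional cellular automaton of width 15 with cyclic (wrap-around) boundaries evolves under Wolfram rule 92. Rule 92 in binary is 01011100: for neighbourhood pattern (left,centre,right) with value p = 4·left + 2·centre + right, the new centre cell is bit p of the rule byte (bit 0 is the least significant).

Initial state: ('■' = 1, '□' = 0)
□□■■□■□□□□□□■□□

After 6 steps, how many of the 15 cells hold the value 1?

9

k=0  □□■■□■□□□□□□■□□
k=1  □□■■□■■□□□□□■■□
k=2  □□■■□■■■□□□□■■■
k=3  ■□■■□■□■■□□□■□■
k=4  ■□■■□■□■■■□□■□■
k=5  ■□■■□■□■□■■□■□■
k=6  ■□■■□■□■□■■□■□■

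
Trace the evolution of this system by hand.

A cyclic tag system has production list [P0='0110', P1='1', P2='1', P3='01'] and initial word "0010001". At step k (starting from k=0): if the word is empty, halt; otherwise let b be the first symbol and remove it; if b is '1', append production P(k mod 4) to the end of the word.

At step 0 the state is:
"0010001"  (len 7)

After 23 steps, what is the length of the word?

7

step 0: "0010001"  (len 7)
step 1: "010001"  (len 6)
step 2: "10001"  (len 5)
step 3: "00011"  (len 5)
step 4: "0011"  (len 4)
step 5: "011"  (len 3)
step 6: "11"  (len 2)
step 7: "11"  (len 2)
step 8: "101"  (len 3)
step 9: "010110"  (len 6)
step 10: "10110"  (len 5)
step 11: "01101"  (len 5)
step 12: "1101"  (len 4)
step 13: "1010110"  (len 7)
step 14: "0101101"  (len 7)
step 15: "101101"  (len 6)
step 16: "0110101"  (len 7)
step 17: "110101"  (len 6)
step 18: "101011"  (len 6)
step 19: "010111"  (len 6)
step 20: "10111"  (len 5)
step 21: "01110110"  (len 8)
step 22: "1110110"  (len 7)
step 23: "1101101"  (len 7)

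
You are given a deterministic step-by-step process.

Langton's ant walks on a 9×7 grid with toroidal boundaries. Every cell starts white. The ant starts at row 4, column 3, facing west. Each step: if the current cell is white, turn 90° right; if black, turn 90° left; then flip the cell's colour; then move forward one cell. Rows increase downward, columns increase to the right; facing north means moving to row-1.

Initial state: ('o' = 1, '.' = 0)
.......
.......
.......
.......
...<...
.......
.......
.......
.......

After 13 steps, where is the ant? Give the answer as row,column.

t=0: .......
.......
.......
.......
...<...
.......
.......
.......
.......
t=1: .......
.......
.......
...^...
...o...
.......
.......
.......
.......
t=2: .......
.......
.......
...o>..
...o...
.......
.......
.......
.......
t=3: .......
.......
.......
...oo..
...ov..
.......
.......
.......
.......
t=4: .......
.......
.......
...oo..
...<o..
.......
.......
.......
.......
t=5: .......
.......
.......
...oo..
....o..
...v...
.......
.......
.......
t=6: .......
.......
.......
...oo..
....o..
..<o...
.......
.......
.......
t=7: .......
.......
.......
...oo..
..^.o..
..oo...
.......
.......
.......
t=8: .......
.......
.......
...oo..
..o>o..
..oo...
.......
.......
.......
t=9: .......
.......
.......
...oo..
..ooo..
..ov...
.......
.......
.......
t=10: .......
.......
.......
...oo..
..ooo..
..o.>..
.......
.......
.......
t=11: .......
.......
.......
...oo..
..ooo..
..o.o..
....v..
.......
.......
t=12: .......
.......
.......
...oo..
..ooo..
..o.o..
...<o..
.......
.......
t=13: .......
.......
.......
...oo..
..ooo..
..o^o..
...oo..
.......
.......

5,3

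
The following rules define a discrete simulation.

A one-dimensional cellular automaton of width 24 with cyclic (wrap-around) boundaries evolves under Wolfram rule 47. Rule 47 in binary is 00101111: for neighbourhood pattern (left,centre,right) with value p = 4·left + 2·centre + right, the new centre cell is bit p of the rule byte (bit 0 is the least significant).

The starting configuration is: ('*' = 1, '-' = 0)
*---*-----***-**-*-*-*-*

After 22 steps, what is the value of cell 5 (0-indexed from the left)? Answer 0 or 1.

0) *---*-----***-**-*-*-*-*
1) --***-*****--**-********
2) -**--**-----**-**-------
3) **--**--*****-**--******
4) ---**--**----**--**-----
5) ****--**--****--**--****
6) -----**--**----**--**---
7) ******--**--****--**--**
8) -------**--**----**--**-
9) ********--**--****--**--
10) *--------**--**----**--*
11) --********--**--****--**
12) -**--------**--**----**-
13) **--********--**--****--
14) *--**--------**--**----*
15) --**--********--**--****
16) -**--**--------**--**---
17) **--**--********--**--**
18) ---**--**--------**--**-
19) ****--**--********--**--
20) *----**--**--------**--*
21) --****--**--********--**
22) -**----**--**--------**-

0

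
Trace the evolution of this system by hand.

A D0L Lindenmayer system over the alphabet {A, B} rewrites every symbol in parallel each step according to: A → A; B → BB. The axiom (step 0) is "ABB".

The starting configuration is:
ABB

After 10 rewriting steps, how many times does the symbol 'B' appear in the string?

2048

0) ABB
1) ABBBB
2) ABBBBBBBB
3) ABBBBBBBBBBBBBBBB
4) ABBBBBBBBBBBBBBBBBBBBBBBBBBBBBBBB
5) ABBBBBBBBBBBBBBBBBBBBBBBBBBBBBBBBBBBBBBBBBBBBBBBBBBBBBBBBBBBBBBBB
6) ABBBBBBBBBBBBBBBBBBBBBBBBBBBBBBBBBBBBBBBBBBBBBBBBBBBBBBBBB…BBBBBBBBBBBBBBBBBBBBBBBBBBBBBBBBBBBBBBBBBBBBBBBBBBBBBBBBBB  (len 129)
7) ABBBBBBBBBBBBBBBBBBBBBBBBBBBBBBBBBBBBBBBBBBBBBBBBBBBBBBBBB…BBBBBBBBBBBBBBBBBBBBBBBBBBBBBBBBBBBBBBBBBBBBBBBBBBBBBBBBBB  (len 257)
8) ABBBBBBBBBBBBBBBBBBBBBBBBBBBBBBBBBBBBBBBBBBBBBBBBBBBBBBBBB…BBBBBBBBBBBBBBBBBBBBBBBBBBBBBBBBBBBBBBBBBBBBBBBBBBBBBBBBBB  (len 513)
9) ABBBBBBBBBBBBBBBBBBBBBBBBBBBBBBBBBBBBBBBBBBBBBBBBBBBBBBBBB…BBBBBBBBBBBBBBBBBBBBBBBBBBBBBBBBBBBBBBBBBBBBBBBBBBBBBBBBBB  (len 1025)
10) ABBBBBBBBBBBBBBBBBBBBBBBBBBBBBBBBBBBBBBBBBBBBBBBBBBBBBBBBB…BBBBBBBBBBBBBBBBBBBBBBBBBBBBBBBBBBBBBBBBBBBBBBBBBBBBBBBBBB  (len 2049)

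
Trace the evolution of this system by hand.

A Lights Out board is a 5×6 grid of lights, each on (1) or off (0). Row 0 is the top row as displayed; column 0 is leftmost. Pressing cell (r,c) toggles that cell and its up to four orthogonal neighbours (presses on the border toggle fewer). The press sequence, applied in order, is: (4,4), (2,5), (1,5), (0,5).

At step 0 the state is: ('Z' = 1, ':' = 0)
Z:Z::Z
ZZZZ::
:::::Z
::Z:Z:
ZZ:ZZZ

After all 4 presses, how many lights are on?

16

[0] Z:Z::Z
ZZZZ::
:::::Z
::Z:Z:
ZZ:ZZZ
[1] Z:Z::Z
ZZZZ::
:::::Z
::Z:::
ZZ::::
[2] Z:Z::Z
ZZZZ:Z
::::Z:
::Z::Z
ZZ::::
[3] Z:Z:::
ZZZZZ:
::::ZZ
::Z::Z
ZZ::::
[4] Z:Z:ZZ
ZZZZZZ
::::ZZ
::Z::Z
ZZ::::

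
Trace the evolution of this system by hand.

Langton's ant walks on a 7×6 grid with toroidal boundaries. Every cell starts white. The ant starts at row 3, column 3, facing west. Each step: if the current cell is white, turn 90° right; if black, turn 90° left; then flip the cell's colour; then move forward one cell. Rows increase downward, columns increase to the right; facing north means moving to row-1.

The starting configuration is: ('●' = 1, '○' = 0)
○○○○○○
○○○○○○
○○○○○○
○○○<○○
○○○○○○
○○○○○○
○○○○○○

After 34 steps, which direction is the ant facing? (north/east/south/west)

gen 0: ○○○○○○
○○○○○○
○○○○○○
○○○<○○
○○○○○○
○○○○○○
○○○○○○
gen 1: ○○○○○○
○○○○○○
○○○^○○
○○○●○○
○○○○○○
○○○○○○
○○○○○○
gen 2: ○○○○○○
○○○○○○
○○○●>○
○○○●○○
○○○○○○
○○○○○○
○○○○○○
gen 3: ○○○○○○
○○○○○○
○○○●●○
○○○●v○
○○○○○○
○○○○○○
○○○○○○
gen 4: ○○○○○○
○○○○○○
○○○●●○
○○○<●○
○○○○○○
○○○○○○
○○○○○○
gen 5: ○○○○○○
○○○○○○
○○○●●○
○○○○●○
○○○v○○
○○○○○○
○○○○○○
gen 6: ○○○○○○
○○○○○○
○○○●●○
○○○○●○
○○<●○○
○○○○○○
○○○○○○
gen 7: ○○○○○○
○○○○○○
○○○●●○
○○^○●○
○○●●○○
○○○○○○
○○○○○○
gen 8: ○○○○○○
○○○○○○
○○○●●○
○○●>●○
○○●●○○
○○○○○○
○○○○○○
gen 9: ○○○○○○
○○○○○○
○○○●●○
○○●●●○
○○●v○○
○○○○○○
○○○○○○
gen 10: ○○○○○○
○○○○○○
○○○●●○
○○●●●○
○○●○>○
○○○○○○
○○○○○○
gen 11: ○○○○○○
○○○○○○
○○○●●○
○○●●●○
○○●○●○
○○○○v○
○○○○○○
gen 12: ○○○○○○
○○○○○○
○○○●●○
○○●●●○
○○●○●○
○○○<●○
○○○○○○
gen 13: ○○○○○○
○○○○○○
○○○●●○
○○●●●○
○○●^●○
○○○●●○
○○○○○○
gen 14: ○○○○○○
○○○○○○
○○○●●○
○○●●●○
○○●●>○
○○○●●○
○○○○○○
gen 15: ○○○○○○
○○○○○○
○○○●●○
○○●●^○
○○●●○○
○○○●●○
○○○○○○
gen 16: ○○○○○○
○○○○○○
○○○●●○
○○●<○○
○○●●○○
○○○●●○
○○○○○○
gen 17: ○○○○○○
○○○○○○
○○○●●○
○○●○○○
○○●v○○
○○○●●○
○○○○○○
gen 18: ○○○○○○
○○○○○○
○○○●●○
○○●○○○
○○●○>○
○○○●●○
○○○○○○
gen 19: ○○○○○○
○○○○○○
○○○●●○
○○●○○○
○○●○●○
○○○●v○
○○○○○○
gen 20: ○○○○○○
○○○○○○
○○○●●○
○○●○○○
○○●○●○
○○○●○>
○○○○○○
gen 21: ○○○○○○
○○○○○○
○○○●●○
○○●○○○
○○●○●○
○○○●○●
○○○○○v
gen 22: ○○○○○○
○○○○○○
○○○●●○
○○●○○○
○○●○●○
○○○●○●
○○○○<●
gen 23: ○○○○○○
○○○○○○
○○○●●○
○○●○○○
○○●○●○
○○○●^●
○○○○●●
gen 24: ○○○○○○
○○○○○○
○○○●●○
○○●○○○
○○●○●○
○○○●●>
○○○○●●
gen 25: ○○○○○○
○○○○○○
○○○●●○
○○●○○○
○○●○●^
○○○●●○
○○○○●●
gen 26: ○○○○○○
○○○○○○
○○○●●○
○○●○○○
>○●○●●
○○○●●○
○○○○●●
gen 27: ○○○○○○
○○○○○○
○○○●●○
○○●○○○
●○●○●●
v○○●●○
○○○○●●
gen 28: ○○○○○○
○○○○○○
○○○●●○
○○●○○○
●○●○●●
●○○●●<
○○○○●●
gen 29: ○○○○○○
○○○○○○
○○○●●○
○○●○○○
●○●○●^
●○○●●●
○○○○●●
gen 30: ○○○○○○
○○○○○○
○○○●●○
○○●○○○
●○●○<○
●○○●●●
○○○○●●
gen 31: ○○○○○○
○○○○○○
○○○●●○
○○●○○○
●○●○○○
●○○●v●
○○○○●●
gen 32: ○○○○○○
○○○○○○
○○○●●○
○○●○○○
●○●○○○
●○○●○>
○○○○●●
gen 33: ○○○○○○
○○○○○○
○○○●●○
○○●○○○
●○●○○^
●○○●○○
○○○○●●
gen 34: ○○○○○○
○○○○○○
○○○●●○
○○●○○○
>○●○○●
●○○●○○
○○○○●●

east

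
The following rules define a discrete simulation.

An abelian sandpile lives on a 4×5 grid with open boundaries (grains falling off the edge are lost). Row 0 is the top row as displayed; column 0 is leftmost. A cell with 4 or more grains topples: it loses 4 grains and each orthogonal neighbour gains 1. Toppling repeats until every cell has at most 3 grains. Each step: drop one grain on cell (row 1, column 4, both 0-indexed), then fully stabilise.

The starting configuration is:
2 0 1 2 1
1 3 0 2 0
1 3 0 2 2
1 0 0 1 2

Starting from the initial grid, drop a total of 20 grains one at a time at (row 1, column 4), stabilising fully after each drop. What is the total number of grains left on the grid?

29

t=0: 2 0 1 2 1
1 3 0 2 0
1 3 0 2 2
1 0 0 1 2
t=1: 2 0 1 2 1
1 3 0 2 1
1 3 0 2 2
1 0 0 1 2
t=2: 2 0 1 2 1
1 3 0 2 2
1 3 0 2 2
1 0 0 1 2
t=3: 2 0 1 2 1
1 3 0 2 3
1 3 0 2 2
1 0 0 1 2
t=4: 2 0 1 2 2
1 3 0 3 0
1 3 0 2 3
1 0 0 1 2
t=5: 2 0 1 2 2
1 3 0 3 1
1 3 0 2 3
1 0 0 1 2
t=6: 2 0 1 2 2
1 3 0 3 2
1 3 0 2 3
1 0 0 1 2
t=7: 2 0 1 2 2
1 3 0 3 3
1 3 0 2 3
1 0 0 1 2
t=8: 2 0 1 3 3
1 3 1 1 2
1 3 1 0 1
1 0 0 2 3
t=9: 2 0 1 3 3
1 3 1 1 3
1 3 1 0 1
1 0 0 2 3
t=10: 2 0 2 0 1
1 3 1 3 1
1 3 1 0 2
1 0 0 2 3
t=11: 2 0 2 0 1
1 3 1 3 2
1 3 1 0 2
1 0 0 2 3
t=12: 2 0 2 0 1
1 3 1 3 3
1 3 1 0 2
1 0 0 2 3
t=13: 2 0 2 1 2
1 3 2 0 1
1 3 1 1 3
1 0 0 2 3
t=14: 2 0 2 1 2
1 3 2 0 2
1 3 1 1 3
1 0 0 2 3
t=15: 2 0 2 1 2
1 3 2 0 3
1 3 1 1 3
1 0 0 2 3
t=16: 2 0 2 1 3
1 3 2 1 1
1 3 1 2 1
1 0 0 3 0
t=17: 2 0 2 1 3
1 3 2 1 2
1 3 1 2 1
1 0 0 3 0
t=18: 2 0 2 1 3
1 3 2 1 3
1 3 1 2 1
1 0 0 3 0
t=19: 2 0 2 2 0
1 3 2 2 1
1 3 1 2 2
1 0 0 3 0
t=20: 2 0 2 2 0
1 3 2 2 2
1 3 1 2 2
1 0 0 3 0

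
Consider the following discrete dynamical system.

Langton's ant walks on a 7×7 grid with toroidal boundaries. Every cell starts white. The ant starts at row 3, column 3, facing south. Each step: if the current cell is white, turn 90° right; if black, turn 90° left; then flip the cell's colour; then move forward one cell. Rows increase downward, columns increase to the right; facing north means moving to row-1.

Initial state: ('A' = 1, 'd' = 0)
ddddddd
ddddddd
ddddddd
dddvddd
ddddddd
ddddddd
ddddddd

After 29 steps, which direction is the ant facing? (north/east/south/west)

step 0: ddddddd
ddddddd
ddddddd
dddvddd
ddddddd
ddddddd
ddddddd
step 1: ddddddd
ddddddd
ddddddd
dd<Addd
ddddddd
ddddddd
ddddddd
step 2: ddddddd
ddddddd
dd^dddd
ddAAddd
ddddddd
ddddddd
ddddddd
step 3: ddddddd
ddddddd
ddA>ddd
ddAAddd
ddddddd
ddddddd
ddddddd
step 4: ddddddd
ddddddd
ddAAddd
ddAvddd
ddddddd
ddddddd
ddddddd
step 5: ddddddd
ddddddd
ddAAddd
ddAd>dd
ddddddd
ddddddd
ddddddd
step 6: ddddddd
ddddddd
ddAAddd
ddAdAdd
ddddvdd
ddddddd
ddddddd
step 7: ddddddd
ddddddd
ddAAddd
ddAdAdd
ddd<Add
ddddddd
ddddddd
step 8: ddddddd
ddddddd
ddAAddd
ddA^Add
dddAAdd
ddddddd
ddddddd
step 9: ddddddd
ddddddd
ddAAddd
ddAA>dd
dddAAdd
ddddddd
ddddddd
step 10: ddddddd
ddddddd
ddAA^dd
ddAAddd
dddAAdd
ddddddd
ddddddd
step 11: ddddddd
ddddddd
ddAAA>d
ddAAddd
dddAAdd
ddddddd
ddddddd
step 12: ddddddd
ddddddd
ddAAAAd
ddAAdvd
dddAAdd
ddddddd
ddddddd
step 13: ddddddd
ddddddd
ddAAAAd
ddAA<Ad
dddAAdd
ddddddd
ddddddd
step 14: ddddddd
ddddddd
ddAA^Ad
ddAAAAd
dddAAdd
ddddddd
ddddddd
step 15: ddddddd
ddddddd
ddA<dAd
ddAAAAd
dddAAdd
ddddddd
ddddddd
step 16: ddddddd
ddddddd
ddAddAd
ddAvAAd
dddAAdd
ddddddd
ddddddd
step 17: ddddddd
ddddddd
ddAddAd
ddAd>Ad
dddAAdd
ddddddd
ddddddd
step 18: ddddddd
ddddddd
ddAd^Ad
ddAddAd
dddAAdd
ddddddd
ddddddd
step 19: ddddddd
ddddddd
ddAdA>d
ddAddAd
dddAAdd
ddddddd
ddddddd
step 20: ddddddd
ddddd^d
ddAdAdd
ddAddAd
dddAAdd
ddddddd
ddddddd
step 21: ddddddd
dddddA>
ddAdAdd
ddAddAd
dddAAdd
ddddddd
ddddddd
step 22: ddddddd
dddddAA
ddAdAdv
ddAddAd
dddAAdd
ddddddd
ddddddd
step 23: ddddddd
dddddAA
ddAdA<A
ddAddAd
dddAAdd
ddddddd
ddddddd
step 24: ddddddd
ddddd^A
ddAdAAA
ddAddAd
dddAAdd
ddddddd
ddddddd
step 25: ddddddd
dddd<dA
ddAdAAA
ddAddAd
dddAAdd
ddddddd
ddddddd
step 26: dddd^dd
ddddAdA
ddAdAAA
ddAddAd
dddAAdd
ddddddd
ddddddd
step 27: ddddA>d
ddddAdA
ddAdAAA
ddAddAd
dddAAdd
ddddddd
ddddddd
step 28: ddddAAd
ddddAvA
ddAdAAA
ddAddAd
dddAAdd
ddddddd
ddddddd
step 29: ddddAAd
dddd<AA
ddAdAAA
ddAddAd
dddAAdd
ddddddd
ddddddd

west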